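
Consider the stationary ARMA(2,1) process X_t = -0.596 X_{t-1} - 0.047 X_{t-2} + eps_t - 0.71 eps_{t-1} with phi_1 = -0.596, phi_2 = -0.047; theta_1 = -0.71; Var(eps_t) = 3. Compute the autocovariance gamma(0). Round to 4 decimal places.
\gamma(0) = 10.2856

Multiply the model equation by X_{t-k} and take expectations. With theta_0 = psi_0 = 1 and psi_j the MA(infinity) weights, this gives
  gamma(k) - sum_i phi_i gamma(k-i) = c_k,
  c_k = sigma^2 * sum_{j=k..q} theta_j psi_{j-k}   (c_k = 0 for k > q),
using gamma(-m) = gamma(m).
psi-weights needed (psi_j = theta_j + sum_i phi_i psi_{j-i}):
  psi_1 = theta_1 + phi_1 = -0.71 + (-0.596) = -1.306
Right-hand sides:
  c_0 = sigma^2 (1 + theta_1 psi_1) = 3 * (1 + (-0.71)(-1.306)) = 3 * 1.92726 = 5.78178
  c_1 = sigma^2 theta_1 = 3 * (-0.71) = -2.13
  c_2 = 0
Equations for k = 0, 1, 2 (AR order 2, c_2 = 0):
  (E0) gamma(0) = phi_1 gamma(1) + phi_2 gamma(2) + c_0
  (E1) gamma(1) = phi_1 gamma(0) + phi_2 gamma(1) + c_1
  (E2) gamma(2) = phi_1 gamma(1) + phi_2 gamma(0)
From (E1): gamma(1) = A gamma(0) + B with
  A = phi_1 / (1 - phi_2) = -0.596 / 1.047 = -0.569245,   B = c_1 / (1 - phi_2) = -2.13 / 1.047 = -2.034384.
Insert (E2) into (E0): gamma(0) (1 - phi_2^2) = phi_1 (1 + phi_2) gamma(1) + c_0.
  phi_1 (1 + phi_2) = (-0.596)(0.953) = -0.567988,   1 - phi_2^2 = 0.997791.
Replace gamma(1) by A gamma(0) + B and collect gamma(0):
  gamma(0) [0.997791 - (-0.567988)(-0.569245)] = (-0.567988)(-2.034384) + 5.78178
  gamma(0) * 0.674466 = 6.937286
  gamma(0) = 6.937286 / 0.674466 = 10.285591.
Therefore gamma(0) = 10.2856 (to 4 decimal places).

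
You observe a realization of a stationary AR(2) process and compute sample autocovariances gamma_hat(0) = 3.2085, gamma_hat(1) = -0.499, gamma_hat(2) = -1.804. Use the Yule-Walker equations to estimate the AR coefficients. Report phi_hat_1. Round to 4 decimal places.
\hat\phi_{1} = -0.2490

The Yule-Walker equations for an AR(p) process read, in matrix form,
  Gamma_p phi = r_p,   with   (Gamma_p)_{ij} = gamma(|i - j|),
                       (r_p)_i = gamma(i),   i,j = 1..p.
Substitute the sample gammas (Toeplitz matrix and right-hand side of size 2):
  Gamma_p = [[3.2085, -0.499], [-0.499, 3.2085]]
  r_p     = [-0.499, -1.804]
Written out:
  3.2085 phi_1 - 0.499 phi_2 = -0.499
  -0.499 phi_1 + 3.2085 phi_2 = -1.804
Solve by Cramer's rule:
  det = gamma(0)^2 - gamma(1)^2 = (3.2085)^2 - (-0.499)^2 = 10.29447225 - 0.249001 = 10.04547125
  phi_hat_1 = [gamma(1) gamma(0) - gamma(1) gamma(2)] / det = [(-0.499)(3.2085) - (-0.499)(-1.804)] / 10.04547125 = -2.5012375 / 10.04547125 = -0.249
  phi_hat_2 = [gamma(0) gamma(2) - gamma(1)^2] / det = [(3.2085)(-1.804) - (-0.499)^2] / 10.04547125 = -6.037135 / 10.04547125 = -0.601
So phi_hat = [-0.2490, -0.6010].
Therefore phi_hat_1 = -0.2490.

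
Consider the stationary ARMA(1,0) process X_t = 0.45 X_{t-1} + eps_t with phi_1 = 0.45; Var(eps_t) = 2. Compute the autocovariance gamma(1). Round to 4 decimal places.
\gamma(1) = 1.1285

Multiply the model equation by X_{t-k} and take expectations. With theta_0 = psi_0 = 1 and psi_j the MA(infinity) weights, this gives
  gamma(k) - sum_i phi_i gamma(k-i) = c_k,
  c_k = sigma^2 * sum_{j=k..q} theta_j psi_{j-k}   (c_k = 0 for k > q),
using gamma(-m) = gamma(m).
Pure AR (q = 0): c_0 = sigma^2 = 2, c_k = 0 for k >= 1.
Equations for k = 0 and k = 1 (AR order 1):
  gamma(0) = phi_1 gamma(1) + c_0
  gamma(1) = phi_1 gamma(0) + c_1
Substituting the second into the first: gamma(0) (1 - phi_1^2) = c_0 + phi_1 c_1, so
  gamma(0) = c_0 / (1 - phi_1^2) = 2 / (1 - (0.45)^2) = 2 / 0.7975 = 2.507837.
  gamma(1) = phi_1 gamma(0) = (0.45)(2.507837) = 1.128527.
Therefore gamma(1) = 1.1285 (to 4 decimal places).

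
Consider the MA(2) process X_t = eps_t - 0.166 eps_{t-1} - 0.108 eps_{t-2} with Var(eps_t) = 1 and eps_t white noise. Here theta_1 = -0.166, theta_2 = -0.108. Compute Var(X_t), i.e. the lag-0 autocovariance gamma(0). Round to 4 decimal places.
\gamma(0) = 1.0392

For an MA(q) process X_t = eps_t + sum_i theta_i eps_{t-i} with
Var(eps_t) = sigma^2, the variance is
  gamma(0) = sigma^2 * (1 + sum_i theta_i^2).
  sum_i theta_i^2 = (-0.166)^2 + (-0.108)^2 = 0.027556 + 0.011664 = 0.03922.
  gamma(0) = 1 * (1 + 0.03922) = 1 * 1.03922 = 1.03922, which rounds to 1.0392.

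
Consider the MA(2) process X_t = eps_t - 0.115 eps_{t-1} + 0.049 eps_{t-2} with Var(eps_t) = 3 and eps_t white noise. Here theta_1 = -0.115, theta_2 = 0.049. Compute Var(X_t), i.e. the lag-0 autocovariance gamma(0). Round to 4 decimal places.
\gamma(0) = 3.0469

For an MA(q) process X_t = eps_t + sum_i theta_i eps_{t-i} with
Var(eps_t) = sigma^2, the variance is
  gamma(0) = sigma^2 * (1 + sum_i theta_i^2).
  sum_i theta_i^2 = (-0.115)^2 + (0.049)^2 = 0.013225 + 0.002401 = 0.015626.
  gamma(0) = 3 * (1 + 0.015626) = 3 * 1.015626 = 3.046878, which rounds to 3.0469.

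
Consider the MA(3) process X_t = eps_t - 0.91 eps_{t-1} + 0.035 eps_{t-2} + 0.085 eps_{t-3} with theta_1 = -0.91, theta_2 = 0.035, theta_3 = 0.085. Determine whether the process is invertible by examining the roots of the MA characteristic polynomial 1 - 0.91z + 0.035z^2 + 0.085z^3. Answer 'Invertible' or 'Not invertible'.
\text{Invertible}

The MA(q) characteristic polynomial is P(z) = 1 - 0.91z + 0.035z^2 + 0.085z^3.
Invertibility requires all roots to lie outside the unit circle, i.e. |z| > 1 for every root.
Degree 3: look for a simple real root z0 first, then factor out (1 - z/z0) and solve the remaining quadratic.
Testing z0 = 2: P(2) = 1 + (-0.91)(2) + (0.035)(2)^2 + (0.085)(2)^3
  = 1 + (-1.82) + (0.14) + (0.68) = 0.  So z_0 = 2 is a root, |z_0| = 2.
Divide out the factor (1 - 0.5 z) = (1 - z/z0) (since 1/z0 = 0.5):
  P(z) = (1 - 0.5 z)(1 + (-0.41) z + (-0.17) z^2)
  [check: z-coef -0.41 - (0.5) = -0.91; z^2-coef -0.17 - (0.5)(-0.41) = 0.035; z^3-coef -(0.5)(-0.17) = 0.085.]
Remaining roots from the quadratic factor 1 + (-0.41) z + (-0.17) z^2:
  Set 1 + (-0.41) z + (-0.17) z^2 = 0, i.e. a z^2 + b z + c = 0 with a = -0.17, b = -0.41, c = 1.
  Discriminant D = b^2 - 4ac = (-0.41)^2 - 4*(-0.17)*1 = 0.1681 - (-0.68) = 0.8481.
  D >= 0, so the roots are real: z = (-b +/- sqrt(D)) / (2a) = (0.41 +/- 0.920923) / (-0.34).
    z_1 = (0.41 + 0.920923) / (-0.34) = -3.9145,   |z_1| = 3.9145.
    z_2 = (0.41 - 0.920923) / (-0.34) = 1.5027,   |z_2| = 1.5027.
Moduli of all roots: 2.0000, 3.9145, 1.5027.
All moduli strictly greater than 1? Yes.
Verdict: Invertible.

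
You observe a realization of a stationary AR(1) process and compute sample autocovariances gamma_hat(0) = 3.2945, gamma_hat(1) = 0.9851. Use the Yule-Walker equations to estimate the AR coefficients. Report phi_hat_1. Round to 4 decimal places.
\hat\phi_{1} = 0.2990

The Yule-Walker equations for an AR(p) process read, in matrix form,
  Gamma_p phi = r_p,   with   (Gamma_p)_{ij} = gamma(|i - j|),
                       (r_p)_i = gamma(i),   i,j = 1..p.
Substitute the sample gammas (Toeplitz matrix and right-hand side of size 1):
  Gamma_p = [[3.2945]]
  r_p     = [0.9851]
With p = 1 this is the single equation gamma(0) phi_1 = gamma(1):
  phi_hat_1 = gamma(1) / gamma(0) = 0.9851 / 3.2945 = 0.2990.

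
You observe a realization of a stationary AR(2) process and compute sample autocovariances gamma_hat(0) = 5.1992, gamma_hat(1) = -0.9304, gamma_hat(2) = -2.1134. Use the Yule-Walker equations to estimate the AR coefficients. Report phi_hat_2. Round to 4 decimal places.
\hat\phi_{2} = -0.4530

The Yule-Walker equations for an AR(p) process read, in matrix form,
  Gamma_p phi = r_p,   with   (Gamma_p)_{ij} = gamma(|i - j|),
                       (r_p)_i = gamma(i),   i,j = 1..p.
Substitute the sample gammas (Toeplitz matrix and right-hand side of size 2):
  Gamma_p = [[5.1992, -0.9304], [-0.9304, 5.1992]]
  r_p     = [-0.9304, -2.1134]
Written out:
  5.1992 phi_1 - 0.9304 phi_2 = -0.9304
  -0.9304 phi_1 + 5.1992 phi_2 = -2.1134
Solve by Cramer's rule:
  det = gamma(0)^2 - gamma(1)^2 = (5.1992)^2 - (-0.9304)^2 = 27.03168064 - 0.86564416 = 26.16603648
  phi_hat_1 = [gamma(1) gamma(0) - gamma(1) gamma(2)] / det = [(-0.9304)(5.1992) - (-0.9304)(-2.1134)] / 26.16603648 = -6.80364304 / 26.16603648 = -0.26
  phi_hat_2 = [gamma(0) gamma(2) - gamma(1)^2] / det = [(5.1992)(-2.1134) - (-0.9304)^2] / 26.16603648 = -11.85363344 / 26.16603648 = -0.453
So phi_hat = [-0.2600, -0.4530].
Therefore phi_hat_2 = -0.4530.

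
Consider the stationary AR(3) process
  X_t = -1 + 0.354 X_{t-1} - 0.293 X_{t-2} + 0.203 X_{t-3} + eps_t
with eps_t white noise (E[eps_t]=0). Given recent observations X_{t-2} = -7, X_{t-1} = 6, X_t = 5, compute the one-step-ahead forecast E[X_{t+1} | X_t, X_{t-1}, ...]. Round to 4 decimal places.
E[X_{t+1} \mid \mathcal F_t] = -2.4090

For an AR(p) model X_t = c + sum_i phi_i X_{t-i} + eps_t, the
one-step-ahead conditional mean is
  E[X_{t+1} | X_t, ...] = c + sum_i phi_i X_{t+1-i}.
Substitute known values:
  E[X_{t+1} | ...] = -1 + (0.354) * (5) + (-0.293) * (6) + (0.203) * (-7)
                   = -2.4090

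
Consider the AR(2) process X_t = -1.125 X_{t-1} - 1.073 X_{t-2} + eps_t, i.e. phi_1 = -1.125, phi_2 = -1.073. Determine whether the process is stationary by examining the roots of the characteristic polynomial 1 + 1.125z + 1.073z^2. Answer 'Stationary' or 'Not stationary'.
\text{Not stationary}

The AR(p) characteristic polynomial is P(z) = 1 + 1.125z + 1.073z^2.
Stationarity requires all roots to lie outside the unit circle, i.e. |z| > 1 for every root.
Set 1 + (1.125) z + (1.073) z^2 = 0, i.e. a z^2 + b z + c = 0 with a = 1.073, b = 1.125, c = 1.
Discriminant D = b^2 - 4ac = (1.125)^2 - 4*(1.073)*1 = 1.265625 - (4.292) = -3.026375.
D < 0, so the roots are the complex-conjugate pair z = (-b +/- i sqrt(-D)) / (2a) = -0.5242 +/- 0.8106i.
For a conjugate pair |z|^2 = z * conj(z) = (product of roots) = c/a = 1/(1.073) = 0.931966, so |z| = sqrt(0.931966) = 0.9654 for both roots.
Moduli of all roots: 0.9654, 0.9654.
All moduli strictly greater than 1? No.
Verdict: Not stationary.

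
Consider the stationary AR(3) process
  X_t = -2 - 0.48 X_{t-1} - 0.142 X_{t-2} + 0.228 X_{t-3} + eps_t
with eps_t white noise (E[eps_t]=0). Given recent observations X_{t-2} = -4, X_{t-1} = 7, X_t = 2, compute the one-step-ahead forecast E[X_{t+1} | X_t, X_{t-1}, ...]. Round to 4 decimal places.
E[X_{t+1} \mid \mathcal F_t] = -4.8660

For an AR(p) model X_t = c + sum_i phi_i X_{t-i} + eps_t, the
one-step-ahead conditional mean is
  E[X_{t+1} | X_t, ...] = c + sum_i phi_i X_{t+1-i}.
Substitute known values:
  E[X_{t+1} | ...] = -2 + (-0.48) * (2) + (-0.142) * (7) + (0.228) * (-4)
                   = -4.8660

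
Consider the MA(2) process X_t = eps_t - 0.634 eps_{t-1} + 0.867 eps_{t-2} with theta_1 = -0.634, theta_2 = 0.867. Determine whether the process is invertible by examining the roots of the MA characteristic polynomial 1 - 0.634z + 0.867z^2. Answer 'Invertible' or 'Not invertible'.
\text{Invertible}

The MA(q) characteristic polynomial is P(z) = 1 - 0.634z + 0.867z^2.
Invertibility requires all roots to lie outside the unit circle, i.e. |z| > 1 for every root.
Set 1 + (-0.634) z + (0.867) z^2 = 0, i.e. a z^2 + b z + c = 0 with a = 0.867, b = -0.634, c = 1.
Discriminant D = b^2 - 4ac = (-0.634)^2 - 4*(0.867)*1 = 0.401956 - (3.468) = -3.066044.
D < 0, so the roots are the complex-conjugate pair z = (-b +/- i sqrt(-D)) / (2a) = 0.3656 +/- 1.0098i.
For a conjugate pair |z|^2 = z * conj(z) = (product of roots) = c/a = 1/(0.867) = 1.153403, so |z| = sqrt(1.153403) = 1.074 for both roots.
Moduli of all roots: 1.0740, 1.0740.
All moduli strictly greater than 1? Yes.
Verdict: Invertible.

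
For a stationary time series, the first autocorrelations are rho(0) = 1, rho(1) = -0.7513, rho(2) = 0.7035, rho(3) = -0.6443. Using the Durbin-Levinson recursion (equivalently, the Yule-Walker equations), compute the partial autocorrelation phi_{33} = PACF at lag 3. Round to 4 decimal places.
\phi_{33} = -0.1141

The PACF at lag k is phi_{kk}, the last component of the solution
to the Yule-Walker system G_k phi = r_k where
  (G_k)_{ij} = rho(|i - j|), (r_k)_i = rho(i), i,j = 1..k.
Equivalently, Durbin-Levinson gives phi_{kk} iteratively:
  phi_{11} = rho(1)
  phi_{kk} = [rho(k) - sum_{j=1..k-1} phi_{k-1,j} rho(k-j)]
            / [1 - sum_{j=1..k-1} phi_{k-1,j} rho(j)],
  phi_{k,j} = phi_{k-1,j} - phi_{kk} phi_{k-1,k-j},  j = 1..k-1.
Step k = 1:
  phi_11 = rho(1) = -0.7513.
Step k = 2:
  phi_22 = [rho(2) - phi_11 rho(1)] / [1 - phi_11 rho(1)] = [0.7035 - (-0.7513)(-0.7513)] / [1 - (-0.7513)(-0.7513)]
         = 0.13904831 / 0.43554831 = 0.319249.
  Update: phi_21 = phi_11 - phi_22 phi_11 = -0.7513 - (0.319249)(-0.7513) = -0.511448.
Step k = 3:
  phi_33 = [rho(3) - phi_21 rho(2) - phi_22 rho(1)] / [1 - phi_21 rho(1) - phi_22 rho(2)]
    numerator   = -0.6443 - (-0.511448)(0.7035) - (0.319249)(-0.7513) = -0.04464443
    denominator = 1 - (-0.511448)(-0.7513) - (0.319249)(0.7035) = 0.39115729
  phi_33 = -0.04464443 / 0.39115729 = -0.1141.
Therefore phi_{33} = -0.1141.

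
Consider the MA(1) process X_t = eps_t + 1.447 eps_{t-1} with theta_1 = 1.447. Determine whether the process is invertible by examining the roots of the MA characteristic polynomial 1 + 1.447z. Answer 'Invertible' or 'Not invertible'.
\text{Not invertible}

The MA(q) characteristic polynomial is P(z) = 1 + 1.447z.
Invertibility requires all roots to lie outside the unit circle, i.e. |z| > 1 for every root.
This is linear in z: 1 + (1.447) z = 0  =>  z = -1/(1.447) = -0.691085,  |z| = 0.691085.
Moduli of all roots: 0.6911.
All moduli strictly greater than 1? No.
Verdict: Not invertible.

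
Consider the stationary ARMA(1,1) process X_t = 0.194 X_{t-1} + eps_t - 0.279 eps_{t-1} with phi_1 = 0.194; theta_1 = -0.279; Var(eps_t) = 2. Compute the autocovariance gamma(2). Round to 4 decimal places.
\gamma(2) = -0.0324

Multiply the model equation by X_{t-k} and take expectations. With theta_0 = psi_0 = 1 and psi_j the MA(infinity) weights, this gives
  gamma(k) - sum_i phi_i gamma(k-i) = c_k,
  c_k = sigma^2 * sum_{j=k..q} theta_j psi_{j-k}   (c_k = 0 for k > q),
using gamma(-m) = gamma(m).
psi-weights needed (psi_j = theta_j + sum_i phi_i psi_{j-i}):
  psi_1 = theta_1 + phi_1 = -0.279 + (0.194) = -0.085
Right-hand sides:
  c_0 = sigma^2 (1 + theta_1 psi_1) = 2 * (1 + (-0.279)(-0.085)) = 2 * 1.023715 = 2.04743
  c_1 = sigma^2 theta_1 = 2 * (-0.279) = -0.558
  c_2 = 0
Equations for k = 0 and k = 1 (AR order 1):
  gamma(0) = phi_1 gamma(1) + c_0
  gamma(1) = phi_1 gamma(0) + c_1
Substituting the second into the first: gamma(0) (1 - phi_1^2) = c_0 + phi_1 c_1, so
  gamma(0) = (c_0 + phi_1 c_1) / (1 - phi_1^2) = (2.04743 + (0.194)(-0.558)) / (1 - (0.194)^2) = 1.939178 / 0.962364 = 2.015015.
  gamma(1) = phi_1 gamma(0) + c_1 = (0.194)(2.015015) + (-0.558) = -0.167087.
For k = 2 (> q): gamma(2) = phi_1 gamma(1) = (0.194)(-0.167087) = -0.032415.
Therefore gamma(2) = -0.0324 (to 4 decimal places).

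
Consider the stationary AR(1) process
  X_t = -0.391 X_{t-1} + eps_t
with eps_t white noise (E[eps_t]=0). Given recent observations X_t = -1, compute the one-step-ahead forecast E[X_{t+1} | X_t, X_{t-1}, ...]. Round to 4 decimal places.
E[X_{t+1} \mid \mathcal F_t] = 0.3910

For an AR(p) model X_t = c + sum_i phi_i X_{t-i} + eps_t, the
one-step-ahead conditional mean is
  E[X_{t+1} | X_t, ...] = c + sum_i phi_i X_{t+1-i}.
Substitute known values:
  E[X_{t+1} | ...] = (-0.391) * (-1)
                   = 0.3910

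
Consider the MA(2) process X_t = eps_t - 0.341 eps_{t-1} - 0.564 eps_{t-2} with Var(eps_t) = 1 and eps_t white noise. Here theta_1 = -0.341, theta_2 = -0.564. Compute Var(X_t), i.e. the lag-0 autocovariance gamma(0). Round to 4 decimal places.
\gamma(0) = 1.4344

For an MA(q) process X_t = eps_t + sum_i theta_i eps_{t-i} with
Var(eps_t) = sigma^2, the variance is
  gamma(0) = sigma^2 * (1 + sum_i theta_i^2).
  sum_i theta_i^2 = (-0.341)^2 + (-0.564)^2 = 0.116281 + 0.318096 = 0.434377.
  gamma(0) = 1 * (1 + 0.434377) = 1 * 1.434377 = 1.434377, which rounds to 1.4344.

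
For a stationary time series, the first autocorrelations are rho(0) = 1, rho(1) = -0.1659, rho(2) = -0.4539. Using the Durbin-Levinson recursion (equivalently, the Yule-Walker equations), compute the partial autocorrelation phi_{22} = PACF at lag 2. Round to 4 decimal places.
\phi_{22} = -0.4950

The PACF at lag k is phi_{kk}, the last component of the solution
to the Yule-Walker system G_k phi = r_k where
  (G_k)_{ij} = rho(|i - j|), (r_k)_i = rho(i), i,j = 1..k.
Equivalently, Durbin-Levinson gives phi_{kk} iteratively:
  phi_{11} = rho(1)
  phi_{kk} = [rho(k) - sum_{j=1..k-1} phi_{k-1,j} rho(k-j)]
            / [1 - sum_{j=1..k-1} phi_{k-1,j} rho(j)],
  phi_{k,j} = phi_{k-1,j} - phi_{kk} phi_{k-1,k-j},  j = 1..k-1.
Step k = 1:
  phi_11 = rho(1) = -0.1659.
Step k = 2:
  phi_22 = [rho(2) - phi_11 rho(1)] / [1 - phi_11 rho(1)] = [-0.4539 - (-0.1659)(-0.1659)] / [1 - (-0.1659)(-0.1659)]
         = -0.48142281 / 0.97247719 = -0.495.
Therefore phi_{22} = -0.4950.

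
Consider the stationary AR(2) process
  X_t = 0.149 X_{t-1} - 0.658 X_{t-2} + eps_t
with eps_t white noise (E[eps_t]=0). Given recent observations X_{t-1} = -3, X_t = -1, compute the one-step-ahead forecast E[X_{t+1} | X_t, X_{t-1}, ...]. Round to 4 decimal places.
E[X_{t+1} \mid \mathcal F_t] = 1.8250

For an AR(p) model X_t = c + sum_i phi_i X_{t-i} + eps_t, the
one-step-ahead conditional mean is
  E[X_{t+1} | X_t, ...] = c + sum_i phi_i X_{t+1-i}.
Substitute known values:
  E[X_{t+1} | ...] = (0.149) * (-1) + (-0.658) * (-3)
                   = 1.8250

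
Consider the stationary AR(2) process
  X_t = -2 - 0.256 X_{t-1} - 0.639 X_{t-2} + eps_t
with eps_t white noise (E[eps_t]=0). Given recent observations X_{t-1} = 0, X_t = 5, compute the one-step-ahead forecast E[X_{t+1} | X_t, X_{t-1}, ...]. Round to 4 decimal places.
E[X_{t+1} \mid \mathcal F_t] = -3.2800

For an AR(p) model X_t = c + sum_i phi_i X_{t-i} + eps_t, the
one-step-ahead conditional mean is
  E[X_{t+1} | X_t, ...] = c + sum_i phi_i X_{t+1-i}.
Substitute known values:
  E[X_{t+1} | ...] = -2 + (-0.256) * (5) + (-0.639) * (0)
                   = -3.2800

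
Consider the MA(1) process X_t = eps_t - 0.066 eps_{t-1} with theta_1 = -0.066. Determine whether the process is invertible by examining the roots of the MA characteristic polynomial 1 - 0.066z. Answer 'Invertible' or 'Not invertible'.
\text{Invertible}

The MA(q) characteristic polynomial is P(z) = 1 - 0.066z.
Invertibility requires all roots to lie outside the unit circle, i.e. |z| > 1 for every root.
This is linear in z: 1 + (-0.066) z = 0  =>  z = -1/(-0.066) = 15.151515,  |z| = 15.151515.
Moduli of all roots: 15.1515.
All moduli strictly greater than 1? Yes.
Verdict: Invertible.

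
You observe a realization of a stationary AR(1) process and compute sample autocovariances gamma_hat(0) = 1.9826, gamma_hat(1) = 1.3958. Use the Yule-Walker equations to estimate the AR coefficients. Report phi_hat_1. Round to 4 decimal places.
\hat\phi_{1} = 0.7040

The Yule-Walker equations for an AR(p) process read, in matrix form,
  Gamma_p phi = r_p,   with   (Gamma_p)_{ij} = gamma(|i - j|),
                       (r_p)_i = gamma(i),   i,j = 1..p.
Substitute the sample gammas (Toeplitz matrix and right-hand side of size 1):
  Gamma_p = [[1.9826]]
  r_p     = [1.3958]
With p = 1 this is the single equation gamma(0) phi_1 = gamma(1):
  phi_hat_1 = gamma(1) / gamma(0) = 1.3958 / 1.9826 = 0.7040.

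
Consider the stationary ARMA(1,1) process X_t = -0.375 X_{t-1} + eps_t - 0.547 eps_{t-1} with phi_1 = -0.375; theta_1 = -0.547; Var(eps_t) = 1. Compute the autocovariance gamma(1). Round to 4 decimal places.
\gamma(1) = -1.2929

Multiply the model equation by X_{t-k} and take expectations. With theta_0 = psi_0 = 1 and psi_j the MA(infinity) weights, this gives
  gamma(k) - sum_i phi_i gamma(k-i) = c_k,
  c_k = sigma^2 * sum_{j=k..q} theta_j psi_{j-k}   (c_k = 0 for k > q),
using gamma(-m) = gamma(m).
psi-weights needed (psi_j = theta_j + sum_i phi_i psi_{j-i}):
  psi_1 = theta_1 + phi_1 = -0.547 + (-0.375) = -0.922
Right-hand sides:
  c_0 = sigma^2 (1 + theta_1 psi_1) = 1 * (1 + (-0.547)(-0.922)) = 1 * 1.504334 = 1.504334
  c_1 = sigma^2 theta_1 = 1 * (-0.547) = -0.547
  c_2 = 0
Equations for k = 0 and k = 1 (AR order 1):
  gamma(0) = phi_1 gamma(1) + c_0
  gamma(1) = phi_1 gamma(0) + c_1
Substituting the second into the first: gamma(0) (1 - phi_1^2) = c_0 + phi_1 c_1, so
  gamma(0) = (c_0 + phi_1 c_1) / (1 - phi_1^2) = (1.504334 + (-0.375)(-0.547)) / (1 - (-0.375)^2) = 1.709459 / 0.859375 = 1.989189.
  gamma(1) = phi_1 gamma(0) + c_1 = (-0.375)(1.989189) + (-0.547) = -1.292946.
Therefore gamma(1) = -1.2929 (to 4 decimal places).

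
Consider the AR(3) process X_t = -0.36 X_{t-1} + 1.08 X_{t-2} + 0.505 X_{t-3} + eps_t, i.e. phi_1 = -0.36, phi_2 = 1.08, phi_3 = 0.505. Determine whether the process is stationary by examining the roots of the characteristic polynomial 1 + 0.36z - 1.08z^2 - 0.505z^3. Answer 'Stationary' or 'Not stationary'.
\text{Not stationary}

The AR(p) characteristic polynomial is P(z) = 1 + 0.36z - 1.08z^2 - 0.505z^3.
Stationarity requires all roots to lie outside the unit circle, i.e. |z| > 1 for every root.
Degree 3: look for a simple real root z0 first, then factor out (1 - z/z0) and solve the remaining quadratic.
Testing z0 = -2: P(-2) = 1 + (0.36)(-2) + (-1.08)(-2)^2 + (-0.505)(-2)^3
  = 1 + (-0.72) + (-4.32) + (4.04) = 0.  So z_0 = -2 is a root, |z_0| = 2.
Divide out the factor (1 + 0.5 z) = (1 - z/z0) (since 1/z0 = -0.5):
  P(z) = (1 + 0.5 z)(1 + (-0.14) z + (-1.01) z^2)
  [check: z-coef -0.14 - (-0.5) = 0.36; z^2-coef -1.01 - (-0.5)(-0.14) = -1.08; z^3-coef -(-0.5)(-1.01) = -0.505.]
Remaining roots from the quadratic factor 1 + (-0.14) z + (-1.01) z^2:
  Set 1 + (-0.14) z + (-1.01) z^2 = 0, i.e. a z^2 + b z + c = 0 with a = -1.01, b = -0.14, c = 1.
  Discriminant D = b^2 - 4ac = (-0.14)^2 - 4*(-1.01)*1 = 0.0196 - (-4.04) = 4.0596.
  D >= 0, so the roots are real: z = (-b +/- sqrt(D)) / (2a) = (0.14 +/- 2.014845) / (-2.02).
    z_1 = (0.14 + 2.014845) / (-2.02) = -1.0668,   |z_1| = 1.0668.
    z_2 = (0.14 - 2.014845) / (-2.02) = 0.9281,   |z_2| = 0.9281.
Moduli of all roots: 2.0000, 1.0668, 0.9281.
All moduli strictly greater than 1? No.
Verdict: Not stationary.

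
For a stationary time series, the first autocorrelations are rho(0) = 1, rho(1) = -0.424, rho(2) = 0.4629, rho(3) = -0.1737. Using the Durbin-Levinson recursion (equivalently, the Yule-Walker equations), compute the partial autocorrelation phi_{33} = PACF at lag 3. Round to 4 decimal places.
\phi_{33} = 0.1400

The PACF at lag k is phi_{kk}, the last component of the solution
to the Yule-Walker system G_k phi = r_k where
  (G_k)_{ij} = rho(|i - j|), (r_k)_i = rho(i), i,j = 1..k.
Equivalently, Durbin-Levinson gives phi_{kk} iteratively:
  phi_{11} = rho(1)
  phi_{kk} = [rho(k) - sum_{j=1..k-1} phi_{k-1,j} rho(k-j)]
            / [1 - sum_{j=1..k-1} phi_{k-1,j} rho(j)],
  phi_{k,j} = phi_{k-1,j} - phi_{kk} phi_{k-1,k-j},  j = 1..k-1.
Step k = 1:
  phi_11 = rho(1) = -0.424.
Step k = 2:
  phi_22 = [rho(2) - phi_11 rho(1)] / [1 - phi_11 rho(1)] = [0.4629 - (-0.424)(-0.424)] / [1 - (-0.424)(-0.424)]
         = 0.283124 / 0.820224 = 0.345179.
  Update: phi_21 = phi_11 - phi_22 phi_11 = -0.424 - (0.345179)(-0.424) = -0.277644.
Step k = 3:
  phi_33 = [rho(3) - phi_21 rho(2) - phi_22 rho(1)] / [1 - phi_21 rho(1) - phi_22 rho(2)]
    numerator   = -0.1737 - (-0.277644)(0.4629) - (0.345179)(-0.424) = 0.10117732
    denominator = 1 - (-0.277644)(-0.424) - (0.345179)(0.4629) = 0.72249558
  phi_33 = 0.10117732 / 0.72249558 = 0.14.
Therefore phi_{33} = 0.1400.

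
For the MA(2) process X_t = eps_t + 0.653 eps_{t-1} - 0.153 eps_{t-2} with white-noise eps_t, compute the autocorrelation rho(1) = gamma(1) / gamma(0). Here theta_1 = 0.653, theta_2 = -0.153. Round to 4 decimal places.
\rho(1) = 0.3815

For an MA(q) process with theta_0 = 1, the autocovariance is
  gamma(k) = sigma^2 * sum_{i=0..q-k} theta_i * theta_{i+k},
and rho(k) = gamma(k) / gamma(0). Sigma^2 cancels.
  numerator   = (1)*(0.653) + (0.653)*(-0.153) = 0.553091.
  denominator = (1)^2 + (0.653)^2 + (-0.153)^2 = 1.449818.
  rho(1) = 0.553091 / 1.449818 = 0.3815.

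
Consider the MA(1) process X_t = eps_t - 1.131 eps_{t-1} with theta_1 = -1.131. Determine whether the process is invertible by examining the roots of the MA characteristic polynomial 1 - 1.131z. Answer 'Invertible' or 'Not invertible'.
\text{Not invertible}

The MA(q) characteristic polynomial is P(z) = 1 - 1.131z.
Invertibility requires all roots to lie outside the unit circle, i.e. |z| > 1 for every root.
This is linear in z: 1 + (-1.131) z = 0  =>  z = -1/(-1.131) = 0.884173,  |z| = 0.884173.
Moduli of all roots: 0.8842.
All moduli strictly greater than 1? No.
Verdict: Not invertible.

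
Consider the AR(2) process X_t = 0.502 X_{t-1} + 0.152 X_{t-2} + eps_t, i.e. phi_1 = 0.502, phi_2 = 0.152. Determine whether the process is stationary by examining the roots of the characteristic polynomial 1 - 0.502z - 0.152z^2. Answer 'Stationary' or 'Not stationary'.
\text{Stationary}

The AR(p) characteristic polynomial is P(z) = 1 - 0.502z - 0.152z^2.
Stationarity requires all roots to lie outside the unit circle, i.e. |z| > 1 for every root.
Set 1 + (-0.502) z + (-0.152) z^2 = 0, i.e. a z^2 + b z + c = 0 with a = -0.152, b = -0.502, c = 1.
Discriminant D = b^2 - 4ac = (-0.502)^2 - 4*(-0.152)*1 = 0.252004 - (-0.608) = 0.860004.
D >= 0, so the roots are real: z = (-b +/- sqrt(D)) / (2a) = (0.502 +/- 0.927364) / (-0.304).
  z_1 = (0.502 + 0.927364) / (-0.304) = -4.7019,   |z_1| = 4.7019.
  z_2 = (0.502 - 0.927364) / (-0.304) = 1.3992,   |z_2| = 1.3992.
Moduli of all roots: 4.7019, 1.3992.
All moduli strictly greater than 1? Yes.
Verdict: Stationary.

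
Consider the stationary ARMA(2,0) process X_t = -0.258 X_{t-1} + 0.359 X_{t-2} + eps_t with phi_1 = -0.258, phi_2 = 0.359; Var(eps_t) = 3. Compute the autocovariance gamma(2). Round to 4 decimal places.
\gamma(2) = 1.9021

Multiply the model equation by X_{t-k} and take expectations. With theta_0 = psi_0 = 1 and psi_j the MA(infinity) weights, this gives
  gamma(k) - sum_i phi_i gamma(k-i) = c_k,
  c_k = sigma^2 * sum_{j=k..q} theta_j psi_{j-k}   (c_k = 0 for k > q),
using gamma(-m) = gamma(m).
Pure AR (q = 0): c_0 = sigma^2 = 3, c_k = 0 for k >= 1.
Equations for k = 0, 1, 2 (AR order 2, c_2 = 0):
  (E0) gamma(0) = phi_1 gamma(1) + phi_2 gamma(2) + c_0
  (E1) gamma(1) = phi_1 gamma(0) + phi_2 gamma(1) + c_1
  (E2) gamma(2) = phi_1 gamma(1) + phi_2 gamma(0)
From (E1): gamma(1) = A gamma(0) + B with
  A = phi_1 / (1 - phi_2) = -0.258 / 0.641 = -0.402496,   B = c_1 / (1 - phi_2) = 0 / 0.641 = 0.
Insert (E2) into (E0): gamma(0) (1 - phi_2^2) = phi_1 (1 + phi_2) gamma(1) + c_0.
  phi_1 (1 + phi_2) = (-0.258)(1.359) = -0.350622,   1 - phi_2^2 = 0.871119.
Replace gamma(1) by A gamma(0) + B and collect gamma(0):
  gamma(0) [0.871119 - (-0.350622)(-0.402496)] = c_0 = 3
  gamma(0) * 0.729995 = 3
  gamma(0) = 3 / 0.729995 = 4.109617.
  gamma(1) = A gamma(0) = (-0.402496)(4.109617) = -1.654105.
  gamma(2) = phi_1 gamma(1) + phi_2 gamma(0) = (-0.258)(-1.654105) + (0.359)(4.109617) = 1.902112.
Therefore gamma(2) = 1.9021 (to 4 decimal places).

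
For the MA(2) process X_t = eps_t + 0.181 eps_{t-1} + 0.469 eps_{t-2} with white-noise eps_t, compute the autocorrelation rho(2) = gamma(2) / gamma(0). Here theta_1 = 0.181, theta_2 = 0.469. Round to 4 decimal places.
\rho(2) = 0.3744

For an MA(q) process with theta_0 = 1, the autocovariance is
  gamma(k) = sigma^2 * sum_{i=0..q-k} theta_i * theta_{i+k},
and rho(k) = gamma(k) / gamma(0). Sigma^2 cancels.
  numerator   = (1)*(0.469) = 0.469.
  denominator = (1)^2 + (0.181)^2 + (0.469)^2 = 1.252722.
  rho(2) = 0.469 / 1.252722 = 0.3744.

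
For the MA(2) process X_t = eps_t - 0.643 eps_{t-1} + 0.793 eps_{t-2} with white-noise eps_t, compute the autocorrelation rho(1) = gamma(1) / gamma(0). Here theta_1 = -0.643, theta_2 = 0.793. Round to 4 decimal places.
\rho(1) = -0.5645

For an MA(q) process with theta_0 = 1, the autocovariance is
  gamma(k) = sigma^2 * sum_{i=0..q-k} theta_i * theta_{i+k},
and rho(k) = gamma(k) / gamma(0). Sigma^2 cancels.
  numerator   = (1)*(-0.643) + (-0.643)*(0.793) = -1.152899.
  denominator = (1)^2 + (-0.643)^2 + (0.793)^2 = 2.042298.
  rho(1) = -1.152899 / 2.042298 = -0.5645.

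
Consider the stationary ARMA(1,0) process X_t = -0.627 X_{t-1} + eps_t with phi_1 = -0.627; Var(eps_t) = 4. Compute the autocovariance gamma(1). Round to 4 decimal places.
\gamma(1) = -4.1327

Multiply the model equation by X_{t-k} and take expectations. With theta_0 = psi_0 = 1 and psi_j the MA(infinity) weights, this gives
  gamma(k) - sum_i phi_i gamma(k-i) = c_k,
  c_k = sigma^2 * sum_{j=k..q} theta_j psi_{j-k}   (c_k = 0 for k > q),
using gamma(-m) = gamma(m).
Pure AR (q = 0): c_0 = sigma^2 = 4, c_k = 0 for k >= 1.
Equations for k = 0 and k = 1 (AR order 1):
  gamma(0) = phi_1 gamma(1) + c_0
  gamma(1) = phi_1 gamma(0) + c_1
Substituting the second into the first: gamma(0) (1 - phi_1^2) = c_0 + phi_1 c_1, so
  gamma(0) = c_0 / (1 - phi_1^2) = 4 / (1 - (-0.627)^2) = 4 / 0.606871 = 6.591187.
  gamma(1) = phi_1 gamma(0) = (-0.627)(6.591187) = -4.132674.
Therefore gamma(1) = -4.1327 (to 4 decimal places).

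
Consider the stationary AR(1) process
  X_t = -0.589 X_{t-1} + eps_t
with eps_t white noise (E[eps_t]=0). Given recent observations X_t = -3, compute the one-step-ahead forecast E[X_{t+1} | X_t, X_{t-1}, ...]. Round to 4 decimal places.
E[X_{t+1} \mid \mathcal F_t] = 1.7670

For an AR(p) model X_t = c + sum_i phi_i X_{t-i} + eps_t, the
one-step-ahead conditional mean is
  E[X_{t+1} | X_t, ...] = c + sum_i phi_i X_{t+1-i}.
Substitute known values:
  E[X_{t+1} | ...] = (-0.589) * (-3)
                   = 1.7670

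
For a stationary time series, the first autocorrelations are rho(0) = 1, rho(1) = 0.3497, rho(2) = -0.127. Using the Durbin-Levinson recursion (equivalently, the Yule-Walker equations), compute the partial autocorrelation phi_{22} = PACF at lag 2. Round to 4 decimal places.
\phi_{22} = -0.2840

The PACF at lag k is phi_{kk}, the last component of the solution
to the Yule-Walker system G_k phi = r_k where
  (G_k)_{ij} = rho(|i - j|), (r_k)_i = rho(i), i,j = 1..k.
Equivalently, Durbin-Levinson gives phi_{kk} iteratively:
  phi_{11} = rho(1)
  phi_{kk} = [rho(k) - sum_{j=1..k-1} phi_{k-1,j} rho(k-j)]
            / [1 - sum_{j=1..k-1} phi_{k-1,j} rho(j)],
  phi_{k,j} = phi_{k-1,j} - phi_{kk} phi_{k-1,k-j},  j = 1..k-1.
Step k = 1:
  phi_11 = rho(1) = 0.3497.
Step k = 2:
  phi_22 = [rho(2) - phi_11 rho(1)] / [1 - phi_11 rho(1)] = [-0.127 - (0.3497)(0.3497)] / [1 - (0.3497)(0.3497)]
         = -0.24929009 / 0.87770991 = -0.284.
Therefore phi_{22} = -0.2840.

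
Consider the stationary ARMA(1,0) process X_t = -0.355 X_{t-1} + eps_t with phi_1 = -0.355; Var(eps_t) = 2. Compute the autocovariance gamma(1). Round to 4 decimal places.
\gamma(1) = -0.8124

Multiply the model equation by X_{t-k} and take expectations. With theta_0 = psi_0 = 1 and psi_j the MA(infinity) weights, this gives
  gamma(k) - sum_i phi_i gamma(k-i) = c_k,
  c_k = sigma^2 * sum_{j=k..q} theta_j psi_{j-k}   (c_k = 0 for k > q),
using gamma(-m) = gamma(m).
Pure AR (q = 0): c_0 = sigma^2 = 2, c_k = 0 for k >= 1.
Equations for k = 0 and k = 1 (AR order 1):
  gamma(0) = phi_1 gamma(1) + c_0
  gamma(1) = phi_1 gamma(0) + c_1
Substituting the second into the first: gamma(0) (1 - phi_1^2) = c_0 + phi_1 c_1, so
  gamma(0) = c_0 / (1 - phi_1^2) = 2 / (1 - (-0.355)^2) = 2 / 0.873975 = 2.288395.
  gamma(1) = phi_1 gamma(0) = (-0.355)(2.288395) = -0.81238.
Therefore gamma(1) = -0.8124 (to 4 decimal places).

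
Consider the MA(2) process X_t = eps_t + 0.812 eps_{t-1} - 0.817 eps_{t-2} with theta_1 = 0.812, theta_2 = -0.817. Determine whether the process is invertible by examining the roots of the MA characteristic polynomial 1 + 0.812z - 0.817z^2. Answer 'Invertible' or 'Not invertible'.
\text{Not invertible}

The MA(q) characteristic polynomial is P(z) = 1 + 0.812z - 0.817z^2.
Invertibility requires all roots to lie outside the unit circle, i.e. |z| > 1 for every root.
Set 1 + (0.812) z + (-0.817) z^2 = 0, i.e. a z^2 + b z + c = 0 with a = -0.817, b = 0.812, c = 1.
Discriminant D = b^2 - 4ac = (0.812)^2 - 4*(-0.817)*1 = 0.659344 - (-3.268) = 3.927344.
D >= 0, so the roots are real: z = (-b +/- sqrt(D)) / (2a) = (-0.812 +/- 1.981753) / (-1.634).
  z_1 = (-0.812 + 1.981753) / (-1.634) = -0.7159,   |z_1| = 0.7159.
  z_2 = (-0.812 - 1.981753) / (-1.634) = 1.7098,   |z_2| = 1.7098.
Moduli of all roots: 0.7159, 1.7098.
All moduli strictly greater than 1? No.
Verdict: Not invertible.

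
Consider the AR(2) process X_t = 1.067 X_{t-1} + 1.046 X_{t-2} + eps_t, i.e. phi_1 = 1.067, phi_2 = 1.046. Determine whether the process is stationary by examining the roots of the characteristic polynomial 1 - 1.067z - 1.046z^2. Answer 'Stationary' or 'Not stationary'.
\text{Not stationary}

The AR(p) characteristic polynomial is P(z) = 1 - 1.067z - 1.046z^2.
Stationarity requires all roots to lie outside the unit circle, i.e. |z| > 1 for every root.
Set 1 + (-1.067) z + (-1.046) z^2 = 0, i.e. a z^2 + b z + c = 0 with a = -1.046, b = -1.067, c = 1.
Discriminant D = b^2 - 4ac = (-1.067)^2 - 4*(-1.046)*1 = 1.138489 - (-4.184) = 5.322489.
D >= 0, so the roots are real: z = (-b +/- sqrt(D)) / (2a) = (1.067 +/- 2.307052) / (-2.092).
  z_1 = (1.067 + 2.307052) / (-2.092) = -1.6128,   |z_1| = 1.6128.
  z_2 = (1.067 - 2.307052) / (-2.092) = 0.5928,   |z_2| = 0.5928.
Moduli of all roots: 1.6128, 0.5928.
All moduli strictly greater than 1? No.
Verdict: Not stationary.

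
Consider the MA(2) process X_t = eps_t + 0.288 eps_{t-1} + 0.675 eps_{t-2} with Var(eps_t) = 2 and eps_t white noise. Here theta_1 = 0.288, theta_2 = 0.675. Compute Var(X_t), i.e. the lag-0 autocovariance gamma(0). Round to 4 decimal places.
\gamma(0) = 3.0771

For an MA(q) process X_t = eps_t + sum_i theta_i eps_{t-i} with
Var(eps_t) = sigma^2, the variance is
  gamma(0) = sigma^2 * (1 + sum_i theta_i^2).
  sum_i theta_i^2 = (0.288)^2 + (0.675)^2 = 0.082944 + 0.455625 = 0.538569.
  gamma(0) = 2 * (1 + 0.538569) = 2 * 1.538569 = 3.077138, which rounds to 3.0771.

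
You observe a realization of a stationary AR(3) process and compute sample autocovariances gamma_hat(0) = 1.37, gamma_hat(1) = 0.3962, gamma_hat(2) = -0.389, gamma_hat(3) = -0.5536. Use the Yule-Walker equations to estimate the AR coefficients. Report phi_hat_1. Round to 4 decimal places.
\hat\phi_{1} = 0.3149

The Yule-Walker equations for an AR(p) process read, in matrix form,
  Gamma_p phi = r_p,   with   (Gamma_p)_{ij} = gamma(|i - j|),
                       (r_p)_i = gamma(i),   i,j = 1..p.
Substitute the sample gammas (Toeplitz matrix and right-hand side of size 3):
  Gamma_p = [[1.37, 0.3962, -0.389], [0.3962, 1.37, 0.3962], [-0.389, 0.3962, 1.37]]
  r_p     = [0.3962, -0.389, -0.5536]
Written out (R1..R3):
  (R1) 1.37 phi_1 + 0.3962 phi_2 - 0.389 phi_3 = 0.3962
  (R2) 0.3962 phi_1 + 1.37 phi_2 + 0.3962 phi_3 = -0.389
  (R3) -0.389 phi_1 + 0.3962 phi_2 + 1.37 phi_3 = -0.5536
Gaussian elimination:
  R2 <- R2 - (0.3962/1.37) R1 = R2 - (0.289197) R1:  1.25542 phi_2 + 0.508698 phi_3 = -0.50358
  R3 <- R3 - (-0.389/1.37) R1 = R3 - (-0.283942) R1:  0.508698 phi_2 + 1.259547 phi_3 = -0.441102
  R3 <- R3 - (0.508698/1.25542) R2 = R3 - (0.405201) R2:  1.053422 phi_3 = -0.237051
Back-substitution:
  phi_hat_3 = -0.237051 / 1.053422 = -0.22503
  phi_hat_2 = (-0.50358 - (0.508698)(-0.22503)) / 1.25542 = -0.309942
  phi_hat_1 = (0.3962 - (0.3962)(-0.309942) - (-0.389)(-0.22503)) / 1.37 = 0.314936
So phi_hat = [0.3149, -0.3099, -0.2250].
Therefore phi_hat_1 = 0.3149.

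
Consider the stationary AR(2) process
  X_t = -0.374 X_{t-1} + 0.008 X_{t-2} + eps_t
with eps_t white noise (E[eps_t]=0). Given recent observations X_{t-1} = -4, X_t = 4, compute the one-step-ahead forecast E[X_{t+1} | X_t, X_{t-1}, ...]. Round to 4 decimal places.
E[X_{t+1} \mid \mathcal F_t] = -1.5280

For an AR(p) model X_t = c + sum_i phi_i X_{t-i} + eps_t, the
one-step-ahead conditional mean is
  E[X_{t+1} | X_t, ...] = c + sum_i phi_i X_{t+1-i}.
Substitute known values:
  E[X_{t+1} | ...] = (-0.374) * (4) + (0.008) * (-4)
                   = -1.5280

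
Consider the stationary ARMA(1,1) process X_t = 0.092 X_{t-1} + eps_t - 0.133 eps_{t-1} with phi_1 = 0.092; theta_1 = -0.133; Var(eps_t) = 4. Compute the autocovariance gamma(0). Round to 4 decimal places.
\gamma(0) = 4.0068

Multiply the model equation by X_{t-k} and take expectations. With theta_0 = psi_0 = 1 and psi_j the MA(infinity) weights, this gives
  gamma(k) - sum_i phi_i gamma(k-i) = c_k,
  c_k = sigma^2 * sum_{j=k..q} theta_j psi_{j-k}   (c_k = 0 for k > q),
using gamma(-m) = gamma(m).
psi-weights needed (psi_j = theta_j + sum_i phi_i psi_{j-i}):
  psi_1 = theta_1 + phi_1 = -0.133 + (0.092) = -0.041
Right-hand sides:
  c_0 = sigma^2 (1 + theta_1 psi_1) = 4 * (1 + (-0.133)(-0.041)) = 4 * 1.005453 = 4.021812
  c_1 = sigma^2 theta_1 = 4 * (-0.133) = -0.532
  c_2 = 0
Equations for k = 0 and k = 1 (AR order 1):
  gamma(0) = phi_1 gamma(1) + c_0
  gamma(1) = phi_1 gamma(0) + c_1
Substituting the second into the first: gamma(0) (1 - phi_1^2) = c_0 + phi_1 c_1, so
  gamma(0) = (c_0 + phi_1 c_1) / (1 - phi_1^2) = (4.021812 + (0.092)(-0.532)) / (1 - (0.092)^2) = 3.972868 / 0.991536 = 4.006781.
Therefore gamma(0) = 4.0068 (to 4 decimal places).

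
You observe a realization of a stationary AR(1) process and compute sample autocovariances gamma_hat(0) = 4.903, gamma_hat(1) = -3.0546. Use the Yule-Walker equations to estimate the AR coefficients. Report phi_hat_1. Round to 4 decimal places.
\hat\phi_{1} = -0.6230

The Yule-Walker equations for an AR(p) process read, in matrix form,
  Gamma_p phi = r_p,   with   (Gamma_p)_{ij} = gamma(|i - j|),
                       (r_p)_i = gamma(i),   i,j = 1..p.
Substitute the sample gammas (Toeplitz matrix and right-hand side of size 1):
  Gamma_p = [[4.903]]
  r_p     = [-3.0546]
With p = 1 this is the single equation gamma(0) phi_1 = gamma(1):
  phi_hat_1 = gamma(1) / gamma(0) = -3.0546 / 4.903 = -0.6230.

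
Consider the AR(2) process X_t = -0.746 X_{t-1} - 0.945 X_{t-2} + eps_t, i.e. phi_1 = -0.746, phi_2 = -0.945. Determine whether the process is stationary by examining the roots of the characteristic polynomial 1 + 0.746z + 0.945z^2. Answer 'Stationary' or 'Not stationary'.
\text{Stationary}

The AR(p) characteristic polynomial is P(z) = 1 + 0.746z + 0.945z^2.
Stationarity requires all roots to lie outside the unit circle, i.e. |z| > 1 for every root.
Set 1 + (0.746) z + (0.945) z^2 = 0, i.e. a z^2 + b z + c = 0 with a = 0.945, b = 0.746, c = 1.
Discriminant D = b^2 - 4ac = (0.746)^2 - 4*(0.945)*1 = 0.556516 - (3.78) = -3.223484.
D < 0, so the roots are the complex-conjugate pair z = (-b +/- i sqrt(-D)) / (2a) = -0.3947 +/- 0.95i.
For a conjugate pair |z|^2 = z * conj(z) = (product of roots) = c/a = 1/(0.945) = 1.058201, so |z| = sqrt(1.058201) = 1.0287 for both roots.
Moduli of all roots: 1.0287, 1.0287.
All moduli strictly greater than 1? Yes.
Verdict: Stationary.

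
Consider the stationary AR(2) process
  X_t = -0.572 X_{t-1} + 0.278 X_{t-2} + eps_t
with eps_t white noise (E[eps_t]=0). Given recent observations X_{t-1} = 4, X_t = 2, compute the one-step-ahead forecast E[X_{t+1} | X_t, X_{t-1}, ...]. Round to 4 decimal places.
E[X_{t+1} \mid \mathcal F_t] = -0.0320

For an AR(p) model X_t = c + sum_i phi_i X_{t-i} + eps_t, the
one-step-ahead conditional mean is
  E[X_{t+1} | X_t, ...] = c + sum_i phi_i X_{t+1-i}.
Substitute known values:
  E[X_{t+1} | ...] = (-0.572) * (2) + (0.278) * (4)
                   = -0.0320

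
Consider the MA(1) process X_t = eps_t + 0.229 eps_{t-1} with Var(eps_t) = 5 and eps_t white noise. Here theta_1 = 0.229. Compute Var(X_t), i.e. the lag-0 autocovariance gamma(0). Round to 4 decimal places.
\gamma(0) = 5.2622

For an MA(q) process X_t = eps_t + sum_i theta_i eps_{t-i} with
Var(eps_t) = sigma^2, the variance is
  gamma(0) = sigma^2 * (1 + sum_i theta_i^2).
  sum_i theta_i^2 = (0.229)^2 = 0.052441.
  gamma(0) = 5 * (1 + 0.052441) = 5 * 1.052441 = 5.262205, which rounds to 5.2622.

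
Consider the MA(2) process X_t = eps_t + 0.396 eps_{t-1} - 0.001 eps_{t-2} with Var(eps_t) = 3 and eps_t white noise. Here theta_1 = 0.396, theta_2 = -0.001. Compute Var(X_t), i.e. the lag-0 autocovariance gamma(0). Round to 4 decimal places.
\gamma(0) = 3.4705

For an MA(q) process X_t = eps_t + sum_i theta_i eps_{t-i} with
Var(eps_t) = sigma^2, the variance is
  gamma(0) = sigma^2 * (1 + sum_i theta_i^2).
  sum_i theta_i^2 = (0.396)^2 + (-0.001)^2 = 0.156816 + 0.000001 = 0.156817.
  gamma(0) = 3 * (1 + 0.156817) = 3 * 1.156817 = 3.470451, which rounds to 3.4705.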